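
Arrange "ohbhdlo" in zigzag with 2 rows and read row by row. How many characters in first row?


Zigzag "ohbhdlo" into 2 rows:
Placing characters:
  'o' => row 0
  'h' => row 1
  'b' => row 0
  'h' => row 1
  'd' => row 0
  'l' => row 1
  'o' => row 0
Rows:
  Row 0: "obdo"
  Row 1: "hhl"
First row length: 4

4


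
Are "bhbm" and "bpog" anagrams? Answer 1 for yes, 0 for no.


Strings: "bhbm", "bpog"
Sorted first:  bbhm
Sorted second: bgop
Differ at position 1: 'b' vs 'g' => not anagrams

0


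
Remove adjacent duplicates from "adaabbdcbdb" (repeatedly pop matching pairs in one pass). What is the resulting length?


Input: adaabbdcbdb
Stack-based adjacent duplicate removal:
  Read 'a': push. Stack: a
  Read 'd': push. Stack: ad
  Read 'a': push. Stack: ada
  Read 'a': matches stack top 'a' => pop. Stack: ad
  Read 'b': push. Stack: adb
  Read 'b': matches stack top 'b' => pop. Stack: ad
  Read 'd': matches stack top 'd' => pop. Stack: a
  Read 'c': push. Stack: ac
  Read 'b': push. Stack: acb
  Read 'd': push. Stack: acbd
  Read 'b': push. Stack: acbdb
Final stack: "acbdb" (length 5)

5


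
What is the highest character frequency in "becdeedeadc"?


Input: becdeedeadc
Character counts:
  'a': 1
  'b': 1
  'c': 2
  'd': 3
  'e': 4
Maximum frequency: 4

4


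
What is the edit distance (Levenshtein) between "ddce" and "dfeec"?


Computing edit distance: "ddce" -> "dfeec"
DP table:
           d    f    e    e    c
      0    1    2    3    4    5
  d   1    0    1    2    3    4
  d   2    1    1    2    3    4
  c   3    2    2    2    3    3
  e   4    3    3    2    2    3
Edit distance = dp[4][5] = 3

3


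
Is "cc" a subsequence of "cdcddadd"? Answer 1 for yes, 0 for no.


Check if "cc" is a subsequence of "cdcddadd"
Greedy scan:
  Position 0 ('c'): matches sub[0] = 'c'
  Position 1 ('d'): no match needed
  Position 2 ('c'): matches sub[1] = 'c'
  Position 3 ('d'): no match needed
  Position 4 ('d'): no match needed
  Position 5 ('a'): no match needed
  Position 6 ('d'): no match needed
  Position 7 ('d'): no match needed
All 2 characters matched => is a subsequence

1


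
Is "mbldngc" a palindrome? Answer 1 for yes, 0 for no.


Input: mbldngc
Reversed: cgndlbm
  Compare pos 0 ('m') with pos 6 ('c'): MISMATCH
  Compare pos 1 ('b') with pos 5 ('g'): MISMATCH
  Compare pos 2 ('l') with pos 4 ('n'): MISMATCH
Result: not a palindrome

0


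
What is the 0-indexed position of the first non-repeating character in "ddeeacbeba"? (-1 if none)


Input: ddeeacbeba
Character frequencies:
  'a': 2
  'b': 2
  'c': 1
  'd': 2
  'e': 3
Scanning left to right for freq == 1:
  Position 0 ('d'): freq=2, skip
  Position 1 ('d'): freq=2, skip
  Position 2 ('e'): freq=3, skip
  Position 3 ('e'): freq=3, skip
  Position 4 ('a'): freq=2, skip
  Position 5 ('c'): unique! => answer = 5

5


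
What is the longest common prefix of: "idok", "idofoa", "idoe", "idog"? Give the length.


Words: idok, idofoa, idoe, idog
  Position 0: all 'i' => match
  Position 1: all 'd' => match
  Position 2: all 'o' => match
  Position 3: ('k', 'f', 'e', 'g') => mismatch, stop
LCP = "ido" (length 3)

3


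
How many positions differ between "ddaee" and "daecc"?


Comparing "ddaee" and "daecc" position by position:
  Position 0: 'd' vs 'd' => same
  Position 1: 'd' vs 'a' => DIFFER
  Position 2: 'a' vs 'e' => DIFFER
  Position 3: 'e' vs 'c' => DIFFER
  Position 4: 'e' vs 'c' => DIFFER
Positions that differ: 4

4


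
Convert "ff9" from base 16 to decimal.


Input: "ff9" in base 16
Positional expansion:
  Digit 'f' (value 15) x 16^2 = 3840
  Digit 'f' (value 15) x 16^1 = 240
  Digit '9' (value 9) x 16^0 = 9
Sum = 4089

4089


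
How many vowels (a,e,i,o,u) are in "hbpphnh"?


Input: hbpphnh
Checking each character:
  'h' at position 0: consonant
  'b' at position 1: consonant
  'p' at position 2: consonant
  'p' at position 3: consonant
  'h' at position 4: consonant
  'n' at position 5: consonant
  'h' at position 6: consonant
Total vowels: 0

0


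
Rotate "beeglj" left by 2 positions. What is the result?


Input: "beeglj", rotate left by 2
First 2 characters: "be"
Remaining characters: "eglj"
Concatenate remaining + first: "eglj" + "be" = "egljbe"

egljbe


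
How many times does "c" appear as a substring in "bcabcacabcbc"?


Searching for "c" in "bcabcacabcbc"
Scanning each position:
  Position 0: "b" => no
  Position 1: "c" => MATCH
  Position 2: "a" => no
  Position 3: "b" => no
  Position 4: "c" => MATCH
  Position 5: "a" => no
  Position 6: "c" => MATCH
  Position 7: "a" => no
  Position 8: "b" => no
  Position 9: "c" => MATCH
  Position 10: "b" => no
  Position 11: "c" => MATCH
Total occurrences: 5

5


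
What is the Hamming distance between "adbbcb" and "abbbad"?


Comparing "adbbcb" and "abbbad" position by position:
  Position 0: 'a' vs 'a' => same
  Position 1: 'd' vs 'b' => differ
  Position 2: 'b' vs 'b' => same
  Position 3: 'b' vs 'b' => same
  Position 4: 'c' vs 'a' => differ
  Position 5: 'b' vs 'd' => differ
Total differences (Hamming distance): 3

3


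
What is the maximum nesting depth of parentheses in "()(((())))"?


Input: "()(((())))"
Tracking depth:
  Position 0 '(': depth becomes 1
  Position 1 ')': depth becomes 0
  Position 2 '(': depth becomes 1
  Position 3 '(': depth becomes 2
  Position 4 '(': depth becomes 3
  Position 5 '(': depth becomes 4
  Position 6 ')': depth becomes 3
  Position 7 ')': depth becomes 2
  Position 8 ')': depth becomes 1
  Position 9 ')': depth becomes 0
Maximum depth reached: 4

4


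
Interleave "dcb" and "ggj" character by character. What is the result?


Interleaving "dcb" and "ggj":
  Position 0: 'd' from first, 'g' from second => "dg"
  Position 1: 'c' from first, 'g' from second => "cg"
  Position 2: 'b' from first, 'j' from second => "bj"
Result: dgcgbj

dgcgbj


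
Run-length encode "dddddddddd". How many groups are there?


Input: dddddddddd
Scanning for consecutive runs:
  Group 1: 'd' x 10 (positions 0-9)
Total groups: 1

1


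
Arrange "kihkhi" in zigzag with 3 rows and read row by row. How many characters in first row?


Zigzag "kihkhi" into 3 rows:
Placing characters:
  'k' => row 0
  'i' => row 1
  'h' => row 2
  'k' => row 1
  'h' => row 0
  'i' => row 1
Rows:
  Row 0: "kh"
  Row 1: "iki"
  Row 2: "h"
First row length: 2

2


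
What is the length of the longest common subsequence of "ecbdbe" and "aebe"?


LCS of "ecbdbe" and "aebe"
DP table:
           a    e    b    e
      0    0    0    0    0
  e   0    0    1    1    1
  c   0    0    1    1    1
  b   0    0    1    2    2
  d   0    0    1    2    2
  b   0    0    1    2    2
  e   0    0    1    2    3
LCS length = dp[6][4] = 3

3


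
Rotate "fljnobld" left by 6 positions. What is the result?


Input: "fljnobld", rotate left by 6
First 6 characters: "fljnob"
Remaining characters: "ld"
Concatenate remaining + first: "ld" + "fljnob" = "ldfljnob"

ldfljnob


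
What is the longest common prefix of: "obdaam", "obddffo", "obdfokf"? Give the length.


Words: obdaam, obddffo, obdfokf
  Position 0: all 'o' => match
  Position 1: all 'b' => match
  Position 2: all 'd' => match
  Position 3: ('a', 'd', 'f') => mismatch, stop
LCP = "obd" (length 3)

3


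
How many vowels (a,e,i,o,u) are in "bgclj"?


Input: bgclj
Checking each character:
  'b' at position 0: consonant
  'g' at position 1: consonant
  'c' at position 2: consonant
  'l' at position 3: consonant
  'j' at position 4: consonant
Total vowels: 0

0


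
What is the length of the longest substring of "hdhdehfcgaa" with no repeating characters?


Input: "hdhdehfcgaa"
Sliding window (track last position of each char):
  Position 0 ('h'): window [0,0] length 1 -- new best
  Position 1 ('d'): window [0,1] length 2 -- new best
  Position 2 ('h'): repeat (last at 0), move window start to 1
  Position 2 ('h'): window [1,2] length 2
  Position 3 ('d'): repeat (last at 1), move window start to 2
  Position 3 ('d'): window [2,3] length 2
  Position 4 ('e'): window [2,4] length 3 -- new best
  Position 5 ('h'): repeat (last at 2), move window start to 3
  Position 5 ('h'): window [3,5] length 3
  Position 6 ('f'): window [3,6] length 4 -- new best
  Position 7 ('c'): window [3,7] length 5 -- new best
  Position 8 ('g'): window [3,8] length 6 -- new best
  Position 9 ('a'): window [3,9] length 7 -- new best
  Position 10 ('a'): repeat (last at 9), move window start to 10
  Position 10 ('a'): window [10,10] length 1
Longest substring with no repeats: "dehfcga" with length 7

7


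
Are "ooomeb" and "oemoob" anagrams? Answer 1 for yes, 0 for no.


Strings: "ooomeb", "oemoob"
Sorted first:  bemooo
Sorted second: bemooo
Sorted forms match => anagrams

1


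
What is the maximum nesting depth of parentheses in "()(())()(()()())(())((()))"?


Input: "()(())()(()()())(())((()))"
Tracking depth:
  Position 0 '(': depth becomes 1
  Position 1 ')': depth becomes 0
  Position 2 '(': depth becomes 1
  Position 3 '(': depth becomes 2
  Position 4 ')': depth becomes 1
  Position 5 ')': depth becomes 0
  Position 6 '(': depth becomes 1
  Position 7 ')': depth becomes 0
  Position 8 '(': depth becomes 1
  Position 9 '(': depth becomes 2
  Position 10 ')': depth becomes 1
  Position 11 '(': depth becomes 2
  Position 12 ')': depth becomes 1
  Position 13 '(': depth becomes 2
  Position 14 ')': depth becomes 1
  Position 15 ')': depth becomes 0
  Position 16 '(': depth becomes 1
  Position 17 '(': depth becomes 2
  Position 18 ')': depth becomes 1
  Position 19 ')': depth becomes 0
  Position 20 '(': depth becomes 1
  Position 21 '(': depth becomes 2
  Position 22 '(': depth becomes 3
  Position 23 ')': depth becomes 2
  Position 24 ')': depth becomes 1
  Position 25 ')': depth becomes 0
Maximum depth reached: 3

3


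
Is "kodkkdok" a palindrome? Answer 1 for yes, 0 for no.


Input: kodkkdok
Reversed: kodkkdok
  Compare pos 0 ('k') with pos 7 ('k'): match
  Compare pos 1 ('o') with pos 6 ('o'): match
  Compare pos 2 ('d') with pos 5 ('d'): match
  Compare pos 3 ('k') with pos 4 ('k'): match
Result: palindrome

1


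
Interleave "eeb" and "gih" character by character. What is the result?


Interleaving "eeb" and "gih":
  Position 0: 'e' from first, 'g' from second => "eg"
  Position 1: 'e' from first, 'i' from second => "ei"
  Position 2: 'b' from first, 'h' from second => "bh"
Result: egeibh

egeibh


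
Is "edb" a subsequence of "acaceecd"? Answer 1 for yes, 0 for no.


Check if "edb" is a subsequence of "acaceecd"
Greedy scan:
  Position 0 ('a'): no match needed
  Position 1 ('c'): no match needed
  Position 2 ('a'): no match needed
  Position 3 ('c'): no match needed
  Position 4 ('e'): matches sub[0] = 'e'
  Position 5 ('e'): no match needed
  Position 6 ('c'): no match needed
  Position 7 ('d'): matches sub[1] = 'd'
Only matched 2/3 characters => not a subsequence

0


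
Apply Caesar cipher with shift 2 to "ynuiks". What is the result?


Caesar cipher: shift "ynuiks" by 2
  'y' (pos 24) + 2 = pos 0 = 'a'
  'n' (pos 13) + 2 = pos 15 = 'p'
  'u' (pos 20) + 2 = pos 22 = 'w'
  'i' (pos 8) + 2 = pos 10 = 'k'
  'k' (pos 10) + 2 = pos 12 = 'm'
  's' (pos 18) + 2 = pos 20 = 'u'
Result: apwkmu

apwkmu


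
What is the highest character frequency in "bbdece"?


Input: bbdece
Character counts:
  'b': 2
  'c': 1
  'd': 1
  'e': 2
Maximum frequency: 2

2


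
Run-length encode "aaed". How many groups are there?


Input: aaed
Scanning for consecutive runs:
  Group 1: 'a' x 2 (positions 0-1)
  Group 2: 'e' x 1 (positions 2-2)
  Group 3: 'd' x 1 (positions 3-3)
Total groups: 3

3


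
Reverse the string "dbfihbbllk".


Input: dbfihbbllk
Reading characters right to left:
  Position 9: 'k'
  Position 8: 'l'
  Position 7: 'l'
  Position 6: 'b'
  Position 5: 'b'
  Position 4: 'h'
  Position 3: 'i'
  Position 2: 'f'
  Position 1: 'b'
  Position 0: 'd'
Reversed: kllbbhifbd

kllbbhifbd


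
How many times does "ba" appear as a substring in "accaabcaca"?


Searching for "ba" in "accaabcaca"
Scanning each position:
  Position 0: "ac" => no
  Position 1: "cc" => no
  Position 2: "ca" => no
  Position 3: "aa" => no
  Position 4: "ab" => no
  Position 5: "bc" => no
  Position 6: "ca" => no
  Position 7: "ac" => no
  Position 8: "ca" => no
Total occurrences: 0

0


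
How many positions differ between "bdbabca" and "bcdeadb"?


Comparing "bdbabca" and "bcdeadb" position by position:
  Position 0: 'b' vs 'b' => same
  Position 1: 'd' vs 'c' => DIFFER
  Position 2: 'b' vs 'd' => DIFFER
  Position 3: 'a' vs 'e' => DIFFER
  Position 4: 'b' vs 'a' => DIFFER
  Position 5: 'c' vs 'd' => DIFFER
  Position 6: 'a' vs 'b' => DIFFER
Positions that differ: 6

6


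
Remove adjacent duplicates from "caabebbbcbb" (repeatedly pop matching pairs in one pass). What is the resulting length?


Input: caabebbbcbb
Stack-based adjacent duplicate removal:
  Read 'c': push. Stack: c
  Read 'a': push. Stack: ca
  Read 'a': matches stack top 'a' => pop. Stack: c
  Read 'b': push. Stack: cb
  Read 'e': push. Stack: cbe
  Read 'b': push. Stack: cbeb
  Read 'b': matches stack top 'b' => pop. Stack: cbe
  Read 'b': push. Stack: cbeb
  Read 'c': push. Stack: cbebc
  Read 'b': push. Stack: cbebcb
  Read 'b': matches stack top 'b' => pop. Stack: cbebc
Final stack: "cbebc" (length 5)

5


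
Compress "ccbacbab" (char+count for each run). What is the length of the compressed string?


Input: ccbacbab
Runs:
  'c' x 2 => "c2"
  'b' x 1 => "b1"
  'a' x 1 => "a1"
  'c' x 1 => "c1"
  'b' x 1 => "b1"
  'a' x 1 => "a1"
  'b' x 1 => "b1"
Compressed: "c2b1a1c1b1a1b1"
Compressed length: 14

14


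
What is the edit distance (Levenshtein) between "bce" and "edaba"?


Computing edit distance: "bce" -> "edaba"
DP table:
           e    d    a    b    a
      0    1    2    3    4    5
  b   1    1    2    3    3    4
  c   2    2    2    3    4    4
  e   3    2    3    3    4    5
Edit distance = dp[3][5] = 5

5


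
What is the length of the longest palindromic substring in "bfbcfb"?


Input: "bfbcfb"
Checking substrings for palindromes:
  [0:3] "bfb" (len 3) => palindrome
Longest palindromic substring: "bfb" with length 3

3


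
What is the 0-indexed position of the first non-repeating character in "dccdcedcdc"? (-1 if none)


Input: dccdcedcdc
Character frequencies:
  'c': 5
  'd': 4
  'e': 1
Scanning left to right for freq == 1:
  Position 0 ('d'): freq=4, skip
  Position 1 ('c'): freq=5, skip
  Position 2 ('c'): freq=5, skip
  Position 3 ('d'): freq=4, skip
  Position 4 ('c'): freq=5, skip
  Position 5 ('e'): unique! => answer = 5

5


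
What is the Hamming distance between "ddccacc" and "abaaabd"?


Comparing "ddccacc" and "abaaabd" position by position:
  Position 0: 'd' vs 'a' => differ
  Position 1: 'd' vs 'b' => differ
  Position 2: 'c' vs 'a' => differ
  Position 3: 'c' vs 'a' => differ
  Position 4: 'a' vs 'a' => same
  Position 5: 'c' vs 'b' => differ
  Position 6: 'c' vs 'd' => differ
Total differences (Hamming distance): 6

6


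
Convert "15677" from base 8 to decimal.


Input: "15677" in base 8
Positional expansion:
  Digit '1' (value 1) x 8^4 = 4096
  Digit '5' (value 5) x 8^3 = 2560
  Digit '6' (value 6) x 8^2 = 384
  Digit '7' (value 7) x 8^1 = 56
  Digit '7' (value 7) x 8^0 = 7
Sum = 7103

7103


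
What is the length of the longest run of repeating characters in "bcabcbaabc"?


Input: "bcabcbaabc"
Scanning for longest run:
  Position 1 ('c'): new char, reset run to 1
  Position 2 ('a'): new char, reset run to 1
  Position 3 ('b'): new char, reset run to 1
  Position 4 ('c'): new char, reset run to 1
  Position 5 ('b'): new char, reset run to 1
  Position 6 ('a'): new char, reset run to 1
  Position 7 ('a'): continues run of 'a', length=2
  Position 8 ('b'): new char, reset run to 1
  Position 9 ('c'): new char, reset run to 1
Longest run: 'a' with length 2

2


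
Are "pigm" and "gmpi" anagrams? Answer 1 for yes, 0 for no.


Strings: "pigm", "gmpi"
Sorted first:  gimp
Sorted second: gimp
Sorted forms match => anagrams

1


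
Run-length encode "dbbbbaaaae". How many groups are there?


Input: dbbbbaaaae
Scanning for consecutive runs:
  Group 1: 'd' x 1 (positions 0-0)
  Group 2: 'b' x 4 (positions 1-4)
  Group 3: 'a' x 4 (positions 5-8)
  Group 4: 'e' x 1 (positions 9-9)
Total groups: 4

4


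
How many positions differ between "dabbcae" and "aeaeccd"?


Comparing "dabbcae" and "aeaeccd" position by position:
  Position 0: 'd' vs 'a' => DIFFER
  Position 1: 'a' vs 'e' => DIFFER
  Position 2: 'b' vs 'a' => DIFFER
  Position 3: 'b' vs 'e' => DIFFER
  Position 4: 'c' vs 'c' => same
  Position 5: 'a' vs 'c' => DIFFER
  Position 6: 'e' vs 'd' => DIFFER
Positions that differ: 6

6


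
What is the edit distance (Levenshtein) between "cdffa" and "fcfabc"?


Computing edit distance: "cdffa" -> "fcfabc"
DP table:
           f    c    f    a    b    c
      0    1    2    3    4    5    6
  c   1    1    1    2    3    4    5
  d   2    2    2    2    3    4    5
  f   3    2    3    2    3    4    5
  f   4    3    3    3    3    4    5
  a   5    4    4    4    3    4    5
Edit distance = dp[5][6] = 5

5


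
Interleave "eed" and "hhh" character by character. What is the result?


Interleaving "eed" and "hhh":
  Position 0: 'e' from first, 'h' from second => "eh"
  Position 1: 'e' from first, 'h' from second => "eh"
  Position 2: 'd' from first, 'h' from second => "dh"
Result: ehehdh

ehehdh


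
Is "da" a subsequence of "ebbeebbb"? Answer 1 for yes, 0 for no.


Check if "da" is a subsequence of "ebbeebbb"
Greedy scan:
  Position 0 ('e'): no match needed
  Position 1 ('b'): no match needed
  Position 2 ('b'): no match needed
  Position 3 ('e'): no match needed
  Position 4 ('e'): no match needed
  Position 5 ('b'): no match needed
  Position 6 ('b'): no match needed
  Position 7 ('b'): no match needed
Only matched 0/2 characters => not a subsequence

0


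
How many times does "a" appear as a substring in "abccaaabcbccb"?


Searching for "a" in "abccaaabcbccb"
Scanning each position:
  Position 0: "a" => MATCH
  Position 1: "b" => no
  Position 2: "c" => no
  Position 3: "c" => no
  Position 4: "a" => MATCH
  Position 5: "a" => MATCH
  Position 6: "a" => MATCH
  Position 7: "b" => no
  Position 8: "c" => no
  Position 9: "b" => no
  Position 10: "c" => no
  Position 11: "c" => no
  Position 12: "b" => no
Total occurrences: 4

4


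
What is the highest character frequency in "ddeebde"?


Input: ddeebde
Character counts:
  'b': 1
  'd': 3
  'e': 3
Maximum frequency: 3

3


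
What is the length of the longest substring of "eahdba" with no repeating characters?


Input: "eahdba"
Sliding window (track last position of each char):
  Position 0 ('e'): window [0,0] length 1 -- new best
  Position 1 ('a'): window [0,1] length 2 -- new best
  Position 2 ('h'): window [0,2] length 3 -- new best
  Position 3 ('d'): window [0,3] length 4 -- new best
  Position 4 ('b'): window [0,4] length 5 -- new best
  Position 5 ('a'): repeat (last at 1), move window start to 2
  Position 5 ('a'): window [2,5] length 4
Longest substring with no repeats: "eahdb" with length 5

5


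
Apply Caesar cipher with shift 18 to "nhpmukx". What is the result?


Caesar cipher: shift "nhpmukx" by 18
  'n' (pos 13) + 18 = pos 5 = 'f'
  'h' (pos 7) + 18 = pos 25 = 'z'
  'p' (pos 15) + 18 = pos 7 = 'h'
  'm' (pos 12) + 18 = pos 4 = 'e'
  'u' (pos 20) + 18 = pos 12 = 'm'
  'k' (pos 10) + 18 = pos 2 = 'c'
  'x' (pos 23) + 18 = pos 15 = 'p'
Result: fzhemcp

fzhemcp


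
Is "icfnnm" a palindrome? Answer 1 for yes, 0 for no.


Input: icfnnm
Reversed: mnnfci
  Compare pos 0 ('i') with pos 5 ('m'): MISMATCH
  Compare pos 1 ('c') with pos 4 ('n'): MISMATCH
  Compare pos 2 ('f') with pos 3 ('n'): MISMATCH
Result: not a palindrome

0


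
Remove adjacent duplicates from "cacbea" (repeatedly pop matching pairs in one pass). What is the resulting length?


Input: cacbea
Stack-based adjacent duplicate removal:
  Read 'c': push. Stack: c
  Read 'a': push. Stack: ca
  Read 'c': push. Stack: cac
  Read 'b': push. Stack: cacb
  Read 'e': push. Stack: cacbe
  Read 'a': push. Stack: cacbea
Final stack: "cacbea" (length 6)

6


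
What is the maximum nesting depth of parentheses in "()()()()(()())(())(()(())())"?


Input: "()()()()(()())(())(()(())())"
Tracking depth:
  Position 0 '(': depth becomes 1
  Position 1 ')': depth becomes 0
  Position 2 '(': depth becomes 1
  Position 3 ')': depth becomes 0
  Position 4 '(': depth becomes 1
  Position 5 ')': depth becomes 0
  Position 6 '(': depth becomes 1
  Position 7 ')': depth becomes 0
  Position 8 '(': depth becomes 1
  Position 9 '(': depth becomes 2
  Position 10 ')': depth becomes 1
  Position 11 '(': depth becomes 2
  Position 12 ')': depth becomes 1
  Position 13 ')': depth becomes 0
  Position 14 '(': depth becomes 1
  Position 15 '(': depth becomes 2
  Position 16 ')': depth becomes 1
  Position 17 ')': depth becomes 0
  Position 18 '(': depth becomes 1
  Position 19 '(': depth becomes 2
  Position 20 ')': depth becomes 1
  Position 21 '(': depth becomes 2
  Position 22 '(': depth becomes 3
  Position 23 ')': depth becomes 2
  Position 24 ')': depth becomes 1
  Position 25 '(': depth becomes 2
  Position 26 ')': depth becomes 1
  Position 27 ')': depth becomes 0
Maximum depth reached: 3

3


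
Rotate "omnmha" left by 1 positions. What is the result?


Input: "omnmha", rotate left by 1
First 1 characters: "o"
Remaining characters: "mnmha"
Concatenate remaining + first: "mnmha" + "o" = "mnmhao"

mnmhao


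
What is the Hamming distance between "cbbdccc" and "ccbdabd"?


Comparing "cbbdccc" and "ccbdabd" position by position:
  Position 0: 'c' vs 'c' => same
  Position 1: 'b' vs 'c' => differ
  Position 2: 'b' vs 'b' => same
  Position 3: 'd' vs 'd' => same
  Position 4: 'c' vs 'a' => differ
  Position 5: 'c' vs 'b' => differ
  Position 6: 'c' vs 'd' => differ
Total differences (Hamming distance): 4

4


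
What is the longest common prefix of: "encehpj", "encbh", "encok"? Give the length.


Words: encehpj, encbh, encok
  Position 0: all 'e' => match
  Position 1: all 'n' => match
  Position 2: all 'c' => match
  Position 3: ('e', 'b', 'o') => mismatch, stop
LCP = "enc" (length 3)

3


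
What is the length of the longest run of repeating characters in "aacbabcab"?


Input: "aacbabcab"
Scanning for longest run:
  Position 1 ('a'): continues run of 'a', length=2
  Position 2 ('c'): new char, reset run to 1
  Position 3 ('b'): new char, reset run to 1
  Position 4 ('a'): new char, reset run to 1
  Position 5 ('b'): new char, reset run to 1
  Position 6 ('c'): new char, reset run to 1
  Position 7 ('a'): new char, reset run to 1
  Position 8 ('b'): new char, reset run to 1
Longest run: 'a' with length 2

2


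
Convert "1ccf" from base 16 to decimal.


Input: "1ccf" in base 16
Positional expansion:
  Digit '1' (value 1) x 16^3 = 4096
  Digit 'c' (value 12) x 16^2 = 3072
  Digit 'c' (value 12) x 16^1 = 192
  Digit 'f' (value 15) x 16^0 = 15
Sum = 7375

7375


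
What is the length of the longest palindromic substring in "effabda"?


Input: "effabda"
Checking substrings for palindromes:
  [1:3] "ff" (len 2) => palindrome
Longest palindromic substring: "ff" with length 2

2


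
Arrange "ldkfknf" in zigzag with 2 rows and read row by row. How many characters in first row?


Zigzag "ldkfknf" into 2 rows:
Placing characters:
  'l' => row 0
  'd' => row 1
  'k' => row 0
  'f' => row 1
  'k' => row 0
  'n' => row 1
  'f' => row 0
Rows:
  Row 0: "lkkf"
  Row 1: "dfn"
First row length: 4

4


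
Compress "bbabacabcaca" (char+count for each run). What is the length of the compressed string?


Input: bbabacabcaca
Runs:
  'b' x 2 => "b2"
  'a' x 1 => "a1"
  'b' x 1 => "b1"
  'a' x 1 => "a1"
  'c' x 1 => "c1"
  'a' x 1 => "a1"
  'b' x 1 => "b1"
  'c' x 1 => "c1"
  'a' x 1 => "a1"
  'c' x 1 => "c1"
  'a' x 1 => "a1"
Compressed: "b2a1b1a1c1a1b1c1a1c1a1"
Compressed length: 22

22


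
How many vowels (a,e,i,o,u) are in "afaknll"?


Input: afaknll
Checking each character:
  'a' at position 0: vowel (running total: 1)
  'f' at position 1: consonant
  'a' at position 2: vowel (running total: 2)
  'k' at position 3: consonant
  'n' at position 4: consonant
  'l' at position 5: consonant
  'l' at position 6: consonant
Total vowels: 2

2


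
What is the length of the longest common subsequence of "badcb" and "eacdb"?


LCS of "badcb" and "eacdb"
DP table:
           e    a    c    d    b
      0    0    0    0    0    0
  b   0    0    0    0    0    1
  a   0    0    1    1    1    1
  d   0    0    1    1    2    2
  c   0    0    1    2    2    2
  b   0    0    1    2    2    3
LCS length = dp[5][5] = 3

3


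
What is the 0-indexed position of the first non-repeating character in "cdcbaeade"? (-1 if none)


Input: cdcbaeade
Character frequencies:
  'a': 2
  'b': 1
  'c': 2
  'd': 2
  'e': 2
Scanning left to right for freq == 1:
  Position 0 ('c'): freq=2, skip
  Position 1 ('d'): freq=2, skip
  Position 2 ('c'): freq=2, skip
  Position 3 ('b'): unique! => answer = 3

3


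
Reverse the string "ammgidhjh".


Input: ammgidhjh
Reading characters right to left:
  Position 8: 'h'
  Position 7: 'j'
  Position 6: 'h'
  Position 5: 'd'
  Position 4: 'i'
  Position 3: 'g'
  Position 2: 'm'
  Position 1: 'm'
  Position 0: 'a'
Reversed: hjhdigmma

hjhdigmma


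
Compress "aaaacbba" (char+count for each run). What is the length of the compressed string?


Input: aaaacbba
Runs:
  'a' x 4 => "a4"
  'c' x 1 => "c1"
  'b' x 2 => "b2"
  'a' x 1 => "a1"
Compressed: "a4c1b2a1"
Compressed length: 8

8


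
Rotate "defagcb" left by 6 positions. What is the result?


Input: "defagcb", rotate left by 6
First 6 characters: "defagc"
Remaining characters: "b"
Concatenate remaining + first: "b" + "defagc" = "bdefagc"

bdefagc


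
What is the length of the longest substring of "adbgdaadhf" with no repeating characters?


Input: "adbgdaadhf"
Sliding window (track last position of each char):
  Position 0 ('a'): window [0,0] length 1 -- new best
  Position 1 ('d'): window [0,1] length 2 -- new best
  Position 2 ('b'): window [0,2] length 3 -- new best
  Position 3 ('g'): window [0,3] length 4 -- new best
  Position 4 ('d'): repeat (last at 1), move window start to 2
  Position 4 ('d'): window [2,4] length 3
  Position 5 ('a'): window [2,5] length 4
  Position 6 ('a'): repeat (last at 5), move window start to 6
  Position 6 ('a'): window [6,6] length 1
  Position 7 ('d'): window [6,7] length 2
  Position 8 ('h'): window [6,8] length 3
  Position 9 ('f'): window [6,9] length 4
Longest substring with no repeats: "adbg" with length 4

4


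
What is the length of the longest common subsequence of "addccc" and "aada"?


LCS of "addccc" and "aada"
DP table:
           a    a    d    a
      0    0    0    0    0
  a   0    1    1    1    1
  d   0    1    1    2    2
  d   0    1    1    2    2
  c   0    1    1    2    2
  c   0    1    1    2    2
  c   0    1    1    2    2
LCS length = dp[6][4] = 2

2


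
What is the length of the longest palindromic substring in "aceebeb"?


Input: "aceebeb"
Checking substrings for palindromes:
  [3:6] "ebe" (len 3) => palindrome
  [4:7] "beb" (len 3) => palindrome
  [2:4] "ee" (len 2) => palindrome
Longest palindromic substring: "ebe" with length 3

3


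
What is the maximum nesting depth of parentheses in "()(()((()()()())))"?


Input: "()(()((()()()())))"
Tracking depth:
  Position 0 '(': depth becomes 1
  Position 1 ')': depth becomes 0
  Position 2 '(': depth becomes 1
  Position 3 '(': depth becomes 2
  Position 4 ')': depth becomes 1
  Position 5 '(': depth becomes 2
  Position 6 '(': depth becomes 3
  Position 7 '(': depth becomes 4
  Position 8 ')': depth becomes 3
  Position 9 '(': depth becomes 4
  Position 10 ')': depth becomes 3
  Position 11 '(': depth becomes 4
  Position 12 ')': depth becomes 3
  Position 13 '(': depth becomes 4
  Position 14 ')': depth becomes 3
  Position 15 ')': depth becomes 2
  Position 16 ')': depth becomes 1
  Position 17 ')': depth becomes 0
Maximum depth reached: 4

4


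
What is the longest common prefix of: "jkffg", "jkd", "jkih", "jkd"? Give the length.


Words: jkffg, jkd, jkih, jkd
  Position 0: all 'j' => match
  Position 1: all 'k' => match
  Position 2: ('f', 'd', 'i', 'd') => mismatch, stop
LCP = "jk" (length 2)

2


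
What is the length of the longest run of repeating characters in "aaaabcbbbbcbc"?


Input: "aaaabcbbbbcbc"
Scanning for longest run:
  Position 1 ('a'): continues run of 'a', length=2
  Position 2 ('a'): continues run of 'a', length=3
  Position 3 ('a'): continues run of 'a', length=4
  Position 4 ('b'): new char, reset run to 1
  Position 5 ('c'): new char, reset run to 1
  Position 6 ('b'): new char, reset run to 1
  Position 7 ('b'): continues run of 'b', length=2
  Position 8 ('b'): continues run of 'b', length=3
  Position 9 ('b'): continues run of 'b', length=4
  Position 10 ('c'): new char, reset run to 1
  Position 11 ('b'): new char, reset run to 1
  Position 12 ('c'): new char, reset run to 1
Longest run: 'a' with length 4

4


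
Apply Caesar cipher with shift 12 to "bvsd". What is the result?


Caesar cipher: shift "bvsd" by 12
  'b' (pos 1) + 12 = pos 13 = 'n'
  'v' (pos 21) + 12 = pos 7 = 'h'
  's' (pos 18) + 12 = pos 4 = 'e'
  'd' (pos 3) + 12 = pos 15 = 'p'
Result: nhep

nhep


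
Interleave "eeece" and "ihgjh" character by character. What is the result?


Interleaving "eeece" and "ihgjh":
  Position 0: 'e' from first, 'i' from second => "ei"
  Position 1: 'e' from first, 'h' from second => "eh"
  Position 2: 'e' from first, 'g' from second => "eg"
  Position 3: 'c' from first, 'j' from second => "cj"
  Position 4: 'e' from first, 'h' from second => "eh"
Result: eiehegcjeh

eiehegcjeh


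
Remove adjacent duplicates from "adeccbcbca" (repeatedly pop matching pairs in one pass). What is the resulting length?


Input: adeccbcbca
Stack-based adjacent duplicate removal:
  Read 'a': push. Stack: a
  Read 'd': push. Stack: ad
  Read 'e': push. Stack: ade
  Read 'c': push. Stack: adec
  Read 'c': matches stack top 'c' => pop. Stack: ade
  Read 'b': push. Stack: adeb
  Read 'c': push. Stack: adebc
  Read 'b': push. Stack: adebcb
  Read 'c': push. Stack: adebcbc
  Read 'a': push. Stack: adebcbca
Final stack: "adebcbca" (length 8)

8


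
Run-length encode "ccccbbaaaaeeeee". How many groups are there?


Input: ccccbbaaaaeeeee
Scanning for consecutive runs:
  Group 1: 'c' x 4 (positions 0-3)
  Group 2: 'b' x 2 (positions 4-5)
  Group 3: 'a' x 4 (positions 6-9)
  Group 4: 'e' x 5 (positions 10-14)
Total groups: 4

4


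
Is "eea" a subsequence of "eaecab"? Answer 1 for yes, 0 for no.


Check if "eea" is a subsequence of "eaecab"
Greedy scan:
  Position 0 ('e'): matches sub[0] = 'e'
  Position 1 ('a'): no match needed
  Position 2 ('e'): matches sub[1] = 'e'
  Position 3 ('c'): no match needed
  Position 4 ('a'): matches sub[2] = 'a'
  Position 5 ('b'): no match needed
All 3 characters matched => is a subsequence

1


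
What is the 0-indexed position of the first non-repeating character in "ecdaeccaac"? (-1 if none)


Input: ecdaeccaac
Character frequencies:
  'a': 3
  'c': 4
  'd': 1
  'e': 2
Scanning left to right for freq == 1:
  Position 0 ('e'): freq=2, skip
  Position 1 ('c'): freq=4, skip
  Position 2 ('d'): unique! => answer = 2

2


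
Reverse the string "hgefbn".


Input: hgefbn
Reading characters right to left:
  Position 5: 'n'
  Position 4: 'b'
  Position 3: 'f'
  Position 2: 'e'
  Position 1: 'g'
  Position 0: 'h'
Reversed: nbfegh

nbfegh


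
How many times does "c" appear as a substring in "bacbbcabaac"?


Searching for "c" in "bacbbcabaac"
Scanning each position:
  Position 0: "b" => no
  Position 1: "a" => no
  Position 2: "c" => MATCH
  Position 3: "b" => no
  Position 4: "b" => no
  Position 5: "c" => MATCH
  Position 6: "a" => no
  Position 7: "b" => no
  Position 8: "a" => no
  Position 9: "a" => no
  Position 10: "c" => MATCH
Total occurrences: 3

3


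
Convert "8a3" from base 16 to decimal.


Input: "8a3" in base 16
Positional expansion:
  Digit '8' (value 8) x 16^2 = 2048
  Digit 'a' (value 10) x 16^1 = 160
  Digit '3' (value 3) x 16^0 = 3
Sum = 2211

2211


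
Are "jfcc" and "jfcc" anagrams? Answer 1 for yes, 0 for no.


Strings: "jfcc", "jfcc"
Sorted first:  ccfj
Sorted second: ccfj
Sorted forms match => anagrams

1


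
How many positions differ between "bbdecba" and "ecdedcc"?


Comparing "bbdecba" and "ecdedcc" position by position:
  Position 0: 'b' vs 'e' => DIFFER
  Position 1: 'b' vs 'c' => DIFFER
  Position 2: 'd' vs 'd' => same
  Position 3: 'e' vs 'e' => same
  Position 4: 'c' vs 'd' => DIFFER
  Position 5: 'b' vs 'c' => DIFFER
  Position 6: 'a' vs 'c' => DIFFER
Positions that differ: 5

5


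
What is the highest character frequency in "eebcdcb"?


Input: eebcdcb
Character counts:
  'b': 2
  'c': 2
  'd': 1
  'e': 2
Maximum frequency: 2

2


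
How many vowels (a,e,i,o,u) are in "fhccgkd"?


Input: fhccgkd
Checking each character:
  'f' at position 0: consonant
  'h' at position 1: consonant
  'c' at position 2: consonant
  'c' at position 3: consonant
  'g' at position 4: consonant
  'k' at position 5: consonant
  'd' at position 6: consonant
Total vowels: 0

0


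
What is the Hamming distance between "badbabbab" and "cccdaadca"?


Comparing "badbabbab" and "cccdaadca" position by position:
  Position 0: 'b' vs 'c' => differ
  Position 1: 'a' vs 'c' => differ
  Position 2: 'd' vs 'c' => differ
  Position 3: 'b' vs 'd' => differ
  Position 4: 'a' vs 'a' => same
  Position 5: 'b' vs 'a' => differ
  Position 6: 'b' vs 'd' => differ
  Position 7: 'a' vs 'c' => differ
  Position 8: 'b' vs 'a' => differ
Total differences (Hamming distance): 8

8


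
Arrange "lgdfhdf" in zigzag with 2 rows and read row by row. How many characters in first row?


Zigzag "lgdfhdf" into 2 rows:
Placing characters:
  'l' => row 0
  'g' => row 1
  'd' => row 0
  'f' => row 1
  'h' => row 0
  'd' => row 1
  'f' => row 0
Rows:
  Row 0: "ldhf"
  Row 1: "gfd"
First row length: 4

4


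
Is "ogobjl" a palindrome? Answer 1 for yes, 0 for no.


Input: ogobjl
Reversed: ljbogo
  Compare pos 0 ('o') with pos 5 ('l'): MISMATCH
  Compare pos 1 ('g') with pos 4 ('j'): MISMATCH
  Compare pos 2 ('o') with pos 3 ('b'): MISMATCH
Result: not a palindrome

0


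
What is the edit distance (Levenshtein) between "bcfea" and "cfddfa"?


Computing edit distance: "bcfea" -> "cfddfa"
DP table:
           c    f    d    d    f    a
      0    1    2    3    4    5    6
  b   1    1    2    3    4    5    6
  c   2    1    2    3    4    5    6
  f   3    2    1    2    3    4    5
  e   4    3    2    2    3    4    5
  a   5    4    3    3    3    4    4
Edit distance = dp[5][6] = 4

4


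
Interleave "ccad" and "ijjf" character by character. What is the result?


Interleaving "ccad" and "ijjf":
  Position 0: 'c' from first, 'i' from second => "ci"
  Position 1: 'c' from first, 'j' from second => "cj"
  Position 2: 'a' from first, 'j' from second => "aj"
  Position 3: 'd' from first, 'f' from second => "df"
Result: cicjajdf

cicjajdf


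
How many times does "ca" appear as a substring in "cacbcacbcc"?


Searching for "ca" in "cacbcacbcc"
Scanning each position:
  Position 0: "ca" => MATCH
  Position 1: "ac" => no
  Position 2: "cb" => no
  Position 3: "bc" => no
  Position 4: "ca" => MATCH
  Position 5: "ac" => no
  Position 6: "cb" => no
  Position 7: "bc" => no
  Position 8: "cc" => no
Total occurrences: 2

2


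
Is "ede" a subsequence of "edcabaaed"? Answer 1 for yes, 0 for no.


Check if "ede" is a subsequence of "edcabaaed"
Greedy scan:
  Position 0 ('e'): matches sub[0] = 'e'
  Position 1 ('d'): matches sub[1] = 'd'
  Position 2 ('c'): no match needed
  Position 3 ('a'): no match needed
  Position 4 ('b'): no match needed
  Position 5 ('a'): no match needed
  Position 6 ('a'): no match needed
  Position 7 ('e'): matches sub[2] = 'e'
  Position 8 ('d'): no match needed
All 3 characters matched => is a subsequence

1


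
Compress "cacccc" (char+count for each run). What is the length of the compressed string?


Input: cacccc
Runs:
  'c' x 1 => "c1"
  'a' x 1 => "a1"
  'c' x 4 => "c4"
Compressed: "c1a1c4"
Compressed length: 6

6


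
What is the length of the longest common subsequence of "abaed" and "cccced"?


LCS of "abaed" and "cccced"
DP table:
           c    c    c    c    e    d
      0    0    0    0    0    0    0
  a   0    0    0    0    0    0    0
  b   0    0    0    0    0    0    0
  a   0    0    0    0    0    0    0
  e   0    0    0    0    0    1    1
  d   0    0    0    0    0    1    2
LCS length = dp[5][6] = 2

2


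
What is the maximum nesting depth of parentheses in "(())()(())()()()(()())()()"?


Input: "(())()(())()()()(()())()()"
Tracking depth:
  Position 0 '(': depth becomes 1
  Position 1 '(': depth becomes 2
  Position 2 ')': depth becomes 1
  Position 3 ')': depth becomes 0
  Position 4 '(': depth becomes 1
  Position 5 ')': depth becomes 0
  Position 6 '(': depth becomes 1
  Position 7 '(': depth becomes 2
  Position 8 ')': depth becomes 1
  Position 9 ')': depth becomes 0
  Position 10 '(': depth becomes 1
  Position 11 ')': depth becomes 0
  Position 12 '(': depth becomes 1
  Position 13 ')': depth becomes 0
  Position 14 '(': depth becomes 1
  Position 15 ')': depth becomes 0
  Position 16 '(': depth becomes 1
  Position 17 '(': depth becomes 2
  Position 18 ')': depth becomes 1
  Position 19 '(': depth becomes 2
  Position 20 ')': depth becomes 1
  Position 21 ')': depth becomes 0
  Position 22 '(': depth becomes 1
  Position 23 ')': depth becomes 0
  Position 24 '(': depth becomes 1
  Position 25 ')': depth becomes 0
Maximum depth reached: 2

2


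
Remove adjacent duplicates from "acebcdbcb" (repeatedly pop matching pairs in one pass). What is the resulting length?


Input: acebcdbcb
Stack-based adjacent duplicate removal:
  Read 'a': push. Stack: a
  Read 'c': push. Stack: ac
  Read 'e': push. Stack: ace
  Read 'b': push. Stack: aceb
  Read 'c': push. Stack: acebc
  Read 'd': push. Stack: acebcd
  Read 'b': push. Stack: acebcdb
  Read 'c': push. Stack: acebcdbc
  Read 'b': push. Stack: acebcdbcb
Final stack: "acebcdbcb" (length 9)

9


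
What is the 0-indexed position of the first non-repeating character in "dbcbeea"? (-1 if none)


Input: dbcbeea
Character frequencies:
  'a': 1
  'b': 2
  'c': 1
  'd': 1
  'e': 2
Scanning left to right for freq == 1:
  Position 0 ('d'): unique! => answer = 0

0


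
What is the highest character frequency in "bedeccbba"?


Input: bedeccbba
Character counts:
  'a': 1
  'b': 3
  'c': 2
  'd': 1
  'e': 2
Maximum frequency: 3

3


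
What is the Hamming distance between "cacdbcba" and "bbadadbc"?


Comparing "cacdbcba" and "bbadadbc" position by position:
  Position 0: 'c' vs 'b' => differ
  Position 1: 'a' vs 'b' => differ
  Position 2: 'c' vs 'a' => differ
  Position 3: 'd' vs 'd' => same
  Position 4: 'b' vs 'a' => differ
  Position 5: 'c' vs 'd' => differ
  Position 6: 'b' vs 'b' => same
  Position 7: 'a' vs 'c' => differ
Total differences (Hamming distance): 6

6


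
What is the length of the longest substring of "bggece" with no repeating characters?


Input: "bggece"
Sliding window (track last position of each char):
  Position 0 ('b'): window [0,0] length 1 -- new best
  Position 1 ('g'): window [0,1] length 2 -- new best
  Position 2 ('g'): repeat (last at 1), move window start to 2
  Position 2 ('g'): window [2,2] length 1
  Position 3 ('e'): window [2,3] length 2
  Position 4 ('c'): window [2,4] length 3 -- new best
  Position 5 ('e'): repeat (last at 3), move window start to 4
  Position 5 ('e'): window [4,5] length 2
Longest substring with no repeats: "gec" with length 3

3


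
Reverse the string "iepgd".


Input: iepgd
Reading characters right to left:
  Position 4: 'd'
  Position 3: 'g'
  Position 2: 'p'
  Position 1: 'e'
  Position 0: 'i'
Reversed: dgpei

dgpei
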